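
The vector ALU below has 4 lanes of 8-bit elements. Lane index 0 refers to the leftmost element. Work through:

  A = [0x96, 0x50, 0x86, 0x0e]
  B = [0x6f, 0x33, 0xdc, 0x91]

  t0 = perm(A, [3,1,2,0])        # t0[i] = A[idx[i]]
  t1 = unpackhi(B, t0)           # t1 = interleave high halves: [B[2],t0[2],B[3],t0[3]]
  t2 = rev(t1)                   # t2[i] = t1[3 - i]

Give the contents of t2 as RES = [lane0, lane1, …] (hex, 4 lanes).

RES = [ 0x96  0x91  0x86  0xdc ]

  t0: 0e 50 86 96
  t1: dc 86 91 96
  t2: 96 91 86 dc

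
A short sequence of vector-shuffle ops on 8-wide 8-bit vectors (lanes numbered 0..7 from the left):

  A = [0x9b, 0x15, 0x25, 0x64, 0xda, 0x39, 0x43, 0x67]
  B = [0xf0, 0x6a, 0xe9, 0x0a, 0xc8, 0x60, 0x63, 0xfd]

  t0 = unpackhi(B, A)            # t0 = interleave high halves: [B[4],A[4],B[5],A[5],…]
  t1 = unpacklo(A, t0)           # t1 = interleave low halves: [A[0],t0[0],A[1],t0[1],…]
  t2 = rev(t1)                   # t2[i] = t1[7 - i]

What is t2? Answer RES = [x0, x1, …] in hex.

→ t0 |c8|da|60|39|63|43|fd|67|
→ t1 |9b|c8|15|da|25|60|64|39|
→ t2 |39|64|60|25|da|15|c8|9b|

RES = [ 0x39  0x64  0x60  0x25  0xda  0x15  0xc8  0x9b ]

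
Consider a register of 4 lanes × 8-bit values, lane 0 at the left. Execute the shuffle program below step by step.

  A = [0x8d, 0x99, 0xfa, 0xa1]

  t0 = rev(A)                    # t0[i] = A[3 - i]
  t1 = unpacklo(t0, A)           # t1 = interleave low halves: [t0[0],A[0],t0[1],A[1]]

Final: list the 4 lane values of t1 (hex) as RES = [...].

RES = [ 0xa1  0x8d  0xfa  0x99 ]

→ t0 |a1|fa|99|8d|
→ t1 |a1|8d|fa|99|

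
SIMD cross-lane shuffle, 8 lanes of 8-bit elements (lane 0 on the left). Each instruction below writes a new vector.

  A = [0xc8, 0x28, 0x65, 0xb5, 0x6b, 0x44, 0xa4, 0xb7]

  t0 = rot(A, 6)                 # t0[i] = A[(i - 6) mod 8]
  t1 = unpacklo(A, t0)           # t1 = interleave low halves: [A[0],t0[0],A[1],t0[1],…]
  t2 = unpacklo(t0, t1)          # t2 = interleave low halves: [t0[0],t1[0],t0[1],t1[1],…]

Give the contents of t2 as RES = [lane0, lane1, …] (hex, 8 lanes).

  t0: 65 b5 6b 44 a4 b7 c8 28
  t1: c8 65 28 b5 65 6b b5 44
  t2: 65 c8 b5 65 6b 28 44 b5

RES = [0x65, 0xc8, 0xb5, 0x65, 0x6b, 0x28, 0x44, 0xb5]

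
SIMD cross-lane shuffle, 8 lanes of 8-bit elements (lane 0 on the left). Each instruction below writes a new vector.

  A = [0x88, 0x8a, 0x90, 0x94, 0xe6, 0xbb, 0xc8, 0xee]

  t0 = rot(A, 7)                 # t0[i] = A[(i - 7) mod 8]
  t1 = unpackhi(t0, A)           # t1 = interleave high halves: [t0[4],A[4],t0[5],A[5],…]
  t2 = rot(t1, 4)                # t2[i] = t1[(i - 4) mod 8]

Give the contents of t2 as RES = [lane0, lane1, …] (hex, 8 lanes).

→ t0 |8a|90|94|e6|bb|c8|ee|88|
→ t1 |bb|e6|c8|bb|ee|c8|88|ee|
→ t2 |ee|c8|88|ee|bb|e6|c8|bb|

RES = [0xee, 0xc8, 0x88, 0xee, 0xbb, 0xe6, 0xc8, 0xbb]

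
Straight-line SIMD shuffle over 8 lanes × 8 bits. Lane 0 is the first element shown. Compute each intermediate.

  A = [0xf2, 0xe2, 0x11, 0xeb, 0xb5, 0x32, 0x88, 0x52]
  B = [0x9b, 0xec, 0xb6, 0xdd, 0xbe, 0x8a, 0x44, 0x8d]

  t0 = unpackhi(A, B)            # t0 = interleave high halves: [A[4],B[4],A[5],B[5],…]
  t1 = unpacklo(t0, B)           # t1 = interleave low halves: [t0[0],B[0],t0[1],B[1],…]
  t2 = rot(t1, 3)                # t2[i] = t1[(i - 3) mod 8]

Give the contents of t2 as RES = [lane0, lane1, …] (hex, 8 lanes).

  t0: b5 be 32 8a 88 44 52 8d
  t1: b5 9b be ec 32 b6 8a dd
  t2: b6 8a dd b5 9b be ec 32

RES = [0xb6, 0x8a, 0xdd, 0xb5, 0x9b, 0xbe, 0xec, 0x32]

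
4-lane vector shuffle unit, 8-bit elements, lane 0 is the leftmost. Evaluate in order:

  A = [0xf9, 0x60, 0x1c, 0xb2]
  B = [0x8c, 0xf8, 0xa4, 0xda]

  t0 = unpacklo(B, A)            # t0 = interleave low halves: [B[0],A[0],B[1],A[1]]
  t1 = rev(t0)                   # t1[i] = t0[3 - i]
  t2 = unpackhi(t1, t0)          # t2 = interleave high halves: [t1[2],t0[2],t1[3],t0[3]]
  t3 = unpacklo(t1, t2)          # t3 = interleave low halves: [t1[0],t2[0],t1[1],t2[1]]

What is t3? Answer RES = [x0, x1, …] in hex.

  t0: 8c f9 f8 60
  t1: 60 f8 f9 8c
  t2: f9 f8 8c 60
  t3: 60 f9 f8 f8

RES = [ 0x60  0xf9  0xf8  0xf8 ]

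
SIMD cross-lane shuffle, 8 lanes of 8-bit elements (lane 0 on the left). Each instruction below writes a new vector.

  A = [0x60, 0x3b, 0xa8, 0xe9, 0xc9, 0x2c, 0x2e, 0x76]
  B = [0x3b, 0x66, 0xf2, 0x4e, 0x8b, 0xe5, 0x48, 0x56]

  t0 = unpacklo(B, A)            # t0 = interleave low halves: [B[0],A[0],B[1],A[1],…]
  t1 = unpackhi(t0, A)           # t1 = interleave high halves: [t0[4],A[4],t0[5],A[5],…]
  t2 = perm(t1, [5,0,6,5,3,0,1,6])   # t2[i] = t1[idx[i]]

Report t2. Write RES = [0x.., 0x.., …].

  t0: 3b 60 66 3b f2 a8 4e e9
  t1: f2 c9 a8 2c 4e 2e e9 76
  t2: 2e f2 e9 2e 2c f2 c9 e9

RES = [ 0x2e  0xf2  0xe9  0x2e  0x2c  0xf2  0xc9  0xe9 ]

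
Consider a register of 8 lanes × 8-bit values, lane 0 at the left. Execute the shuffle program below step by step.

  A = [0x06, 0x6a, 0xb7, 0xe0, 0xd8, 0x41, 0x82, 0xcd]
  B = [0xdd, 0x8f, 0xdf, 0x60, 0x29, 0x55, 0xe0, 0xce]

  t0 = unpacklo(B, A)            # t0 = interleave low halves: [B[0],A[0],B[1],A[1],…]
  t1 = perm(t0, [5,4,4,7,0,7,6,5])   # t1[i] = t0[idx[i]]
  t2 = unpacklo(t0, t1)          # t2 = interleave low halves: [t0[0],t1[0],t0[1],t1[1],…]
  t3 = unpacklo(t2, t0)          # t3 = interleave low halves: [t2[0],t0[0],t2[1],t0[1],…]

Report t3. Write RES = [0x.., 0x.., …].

RES = [ 0xdd  0xdd  0xb7  0x06  0x06  0x8f  0xdf  0x6a ]

→ t0 |dd|06|8f|6a|df|b7|60|e0|
→ t1 |b7|df|df|e0|dd|e0|60|b7|
→ t2 |dd|b7|06|df|8f|df|6a|e0|
→ t3 |dd|dd|b7|06|06|8f|df|6a|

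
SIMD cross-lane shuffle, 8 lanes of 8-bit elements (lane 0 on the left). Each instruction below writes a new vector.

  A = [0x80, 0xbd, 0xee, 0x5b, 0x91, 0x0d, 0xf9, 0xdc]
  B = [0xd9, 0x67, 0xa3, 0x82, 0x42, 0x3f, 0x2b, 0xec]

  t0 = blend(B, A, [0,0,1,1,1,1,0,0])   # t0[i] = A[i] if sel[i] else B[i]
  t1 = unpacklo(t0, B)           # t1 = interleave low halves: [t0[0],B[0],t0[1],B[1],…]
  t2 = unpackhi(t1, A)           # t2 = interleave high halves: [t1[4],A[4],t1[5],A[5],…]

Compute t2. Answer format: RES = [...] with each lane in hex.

  t0: d9 67 ee 5b 91 0d 2b ec
  t1: d9 d9 67 67 ee a3 5b 82
  t2: ee 91 a3 0d 5b f9 82 dc

RES = [ 0xee  0x91  0xa3  0x0d  0x5b  0xf9  0x82  0xdc ]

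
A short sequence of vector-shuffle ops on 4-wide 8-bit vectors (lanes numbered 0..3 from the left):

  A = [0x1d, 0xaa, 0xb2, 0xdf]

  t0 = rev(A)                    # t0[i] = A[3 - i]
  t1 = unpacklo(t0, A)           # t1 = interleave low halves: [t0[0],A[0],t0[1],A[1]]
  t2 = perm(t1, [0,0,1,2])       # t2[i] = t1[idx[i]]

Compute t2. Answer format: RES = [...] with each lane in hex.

RES = [0xdf, 0xdf, 0x1d, 0xb2]

  t0: df b2 aa 1d
  t1: df 1d b2 aa
  t2: df df 1d b2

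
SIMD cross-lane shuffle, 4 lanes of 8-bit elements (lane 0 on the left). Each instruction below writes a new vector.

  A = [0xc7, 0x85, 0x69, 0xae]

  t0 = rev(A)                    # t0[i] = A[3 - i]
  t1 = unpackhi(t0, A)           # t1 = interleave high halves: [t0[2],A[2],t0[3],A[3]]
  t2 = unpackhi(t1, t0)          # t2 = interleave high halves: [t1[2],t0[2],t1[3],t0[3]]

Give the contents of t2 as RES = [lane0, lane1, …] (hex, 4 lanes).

RES = [0xc7, 0x85, 0xae, 0xc7]

  t0: ae 69 85 c7
  t1: 85 69 c7 ae
  t2: c7 85 ae c7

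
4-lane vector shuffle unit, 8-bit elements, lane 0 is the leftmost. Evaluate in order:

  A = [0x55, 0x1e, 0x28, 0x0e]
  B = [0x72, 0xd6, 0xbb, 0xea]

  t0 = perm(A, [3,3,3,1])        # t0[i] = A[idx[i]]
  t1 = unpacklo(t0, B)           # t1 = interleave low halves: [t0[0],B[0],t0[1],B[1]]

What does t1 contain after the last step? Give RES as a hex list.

RES = [0x0e, 0x72, 0x0e, 0xd6]

→ t0 |0e|0e|0e|1e|
→ t1 |0e|72|0e|d6|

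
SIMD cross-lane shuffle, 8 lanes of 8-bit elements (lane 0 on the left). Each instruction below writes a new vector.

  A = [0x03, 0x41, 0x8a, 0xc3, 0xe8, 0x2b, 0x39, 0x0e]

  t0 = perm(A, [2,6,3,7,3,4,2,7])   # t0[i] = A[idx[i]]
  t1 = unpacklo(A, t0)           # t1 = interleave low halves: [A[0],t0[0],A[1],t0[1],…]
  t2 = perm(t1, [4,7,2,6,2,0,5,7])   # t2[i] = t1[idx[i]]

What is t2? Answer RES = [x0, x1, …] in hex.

RES = [0x8a, 0x0e, 0x41, 0xc3, 0x41, 0x03, 0xc3, 0x0e]

t0 = [0x8a, 0x39, 0xc3, 0x0e, 0xc3, 0xe8, 0x8a, 0x0e]
t1 = [0x03, 0x8a, 0x41, 0x39, 0x8a, 0xc3, 0xc3, 0x0e]
t2 = [0x8a, 0x0e, 0x41, 0xc3, 0x41, 0x03, 0xc3, 0x0e]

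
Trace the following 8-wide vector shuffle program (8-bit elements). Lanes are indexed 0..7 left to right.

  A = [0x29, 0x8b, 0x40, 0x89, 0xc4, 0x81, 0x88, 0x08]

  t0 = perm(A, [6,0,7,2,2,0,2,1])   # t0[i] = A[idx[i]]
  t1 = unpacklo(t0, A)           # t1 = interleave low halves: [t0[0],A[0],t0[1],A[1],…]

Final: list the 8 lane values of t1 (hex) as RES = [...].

RES = [0x88, 0x29, 0x29, 0x8b, 0x08, 0x40, 0x40, 0x89]

→ t0 |88|29|08|40|40|29|40|8b|
→ t1 |88|29|29|8b|08|40|40|89|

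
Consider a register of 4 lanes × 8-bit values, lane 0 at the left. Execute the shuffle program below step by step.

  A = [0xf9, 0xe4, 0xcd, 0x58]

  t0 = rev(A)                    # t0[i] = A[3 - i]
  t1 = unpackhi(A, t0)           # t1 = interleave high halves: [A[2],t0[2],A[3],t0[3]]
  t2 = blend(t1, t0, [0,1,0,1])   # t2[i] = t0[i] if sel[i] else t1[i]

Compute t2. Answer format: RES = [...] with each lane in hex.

RES = [ 0xcd  0xcd  0x58  0xf9 ]

  t0: 58 cd e4 f9
  t1: cd e4 58 f9
  t2: cd cd 58 f9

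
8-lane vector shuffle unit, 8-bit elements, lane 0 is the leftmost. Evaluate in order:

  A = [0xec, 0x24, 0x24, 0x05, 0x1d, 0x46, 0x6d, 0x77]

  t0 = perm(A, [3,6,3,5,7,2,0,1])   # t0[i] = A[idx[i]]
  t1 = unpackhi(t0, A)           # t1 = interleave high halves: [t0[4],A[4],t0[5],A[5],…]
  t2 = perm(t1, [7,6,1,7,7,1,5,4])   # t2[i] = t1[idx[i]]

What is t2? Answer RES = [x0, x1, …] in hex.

RES = [ 0x77  0x24  0x1d  0x77  0x77  0x1d  0x6d  0xec ]

  t0: 05 6d 05 46 77 24 ec 24
  t1: 77 1d 24 46 ec 6d 24 77
  t2: 77 24 1d 77 77 1d 6d ec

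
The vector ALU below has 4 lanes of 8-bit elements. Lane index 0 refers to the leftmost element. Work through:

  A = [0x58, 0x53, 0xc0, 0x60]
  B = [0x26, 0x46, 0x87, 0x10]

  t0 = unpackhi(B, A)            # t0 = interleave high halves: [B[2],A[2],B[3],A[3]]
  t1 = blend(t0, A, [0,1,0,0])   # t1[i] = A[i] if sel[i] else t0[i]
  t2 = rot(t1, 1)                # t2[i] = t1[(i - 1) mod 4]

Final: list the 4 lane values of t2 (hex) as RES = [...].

  t0: 87 c0 10 60
  t1: 87 53 10 60
  t2: 60 87 53 10

RES = [0x60, 0x87, 0x53, 0x10]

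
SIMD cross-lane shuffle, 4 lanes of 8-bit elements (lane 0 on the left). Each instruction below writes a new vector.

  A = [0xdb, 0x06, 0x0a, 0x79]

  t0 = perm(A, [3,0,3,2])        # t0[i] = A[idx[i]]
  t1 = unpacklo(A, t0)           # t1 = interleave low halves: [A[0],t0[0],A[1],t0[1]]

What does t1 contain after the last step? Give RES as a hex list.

  t0: 79 db 79 0a
  t1: db 79 06 db

RES = [0xdb, 0x79, 0x06, 0xdb]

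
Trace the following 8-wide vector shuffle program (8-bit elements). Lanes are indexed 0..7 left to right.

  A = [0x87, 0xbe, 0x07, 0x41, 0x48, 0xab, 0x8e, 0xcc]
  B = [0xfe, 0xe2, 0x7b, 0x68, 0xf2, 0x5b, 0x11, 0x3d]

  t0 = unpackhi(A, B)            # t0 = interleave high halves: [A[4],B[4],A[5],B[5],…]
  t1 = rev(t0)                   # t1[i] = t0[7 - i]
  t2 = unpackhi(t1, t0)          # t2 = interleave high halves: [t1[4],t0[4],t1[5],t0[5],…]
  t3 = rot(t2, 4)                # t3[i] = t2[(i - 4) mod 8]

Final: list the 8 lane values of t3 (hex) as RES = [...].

t0 = [0x48, 0xf2, 0xab, 0x5b, 0x8e, 0x11, 0xcc, 0x3d]
t1 = [0x3d, 0xcc, 0x11, 0x8e, 0x5b, 0xab, 0xf2, 0x48]
t2 = [0x5b, 0x8e, 0xab, 0x11, 0xf2, 0xcc, 0x48, 0x3d]
t3 = [0xf2, 0xcc, 0x48, 0x3d, 0x5b, 0x8e, 0xab, 0x11]

RES = [0xf2, 0xcc, 0x48, 0x3d, 0x5b, 0x8e, 0xab, 0x11]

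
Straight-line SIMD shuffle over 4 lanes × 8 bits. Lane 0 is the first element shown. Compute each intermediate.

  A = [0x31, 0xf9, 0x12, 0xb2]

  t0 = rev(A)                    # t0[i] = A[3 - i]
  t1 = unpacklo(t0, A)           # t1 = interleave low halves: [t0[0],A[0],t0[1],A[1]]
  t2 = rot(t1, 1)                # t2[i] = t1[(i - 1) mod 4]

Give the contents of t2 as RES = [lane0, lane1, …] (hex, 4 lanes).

  t0: b2 12 f9 31
  t1: b2 31 12 f9
  t2: f9 b2 31 12

RES = [ 0xf9  0xb2  0x31  0x12 ]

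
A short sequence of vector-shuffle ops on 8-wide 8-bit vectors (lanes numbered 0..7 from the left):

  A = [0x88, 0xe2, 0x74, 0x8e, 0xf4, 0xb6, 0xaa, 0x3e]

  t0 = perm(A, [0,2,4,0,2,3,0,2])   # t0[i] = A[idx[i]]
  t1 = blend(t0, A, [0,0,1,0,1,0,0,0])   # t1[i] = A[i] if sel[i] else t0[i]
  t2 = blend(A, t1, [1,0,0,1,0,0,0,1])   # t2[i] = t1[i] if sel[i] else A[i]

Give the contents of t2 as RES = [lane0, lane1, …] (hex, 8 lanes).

RES = [ 0x88  0xe2  0x74  0x88  0xf4  0xb6  0xaa  0x74 ]

  t0: 88 74 f4 88 74 8e 88 74
  t1: 88 74 74 88 f4 8e 88 74
  t2: 88 e2 74 88 f4 b6 aa 74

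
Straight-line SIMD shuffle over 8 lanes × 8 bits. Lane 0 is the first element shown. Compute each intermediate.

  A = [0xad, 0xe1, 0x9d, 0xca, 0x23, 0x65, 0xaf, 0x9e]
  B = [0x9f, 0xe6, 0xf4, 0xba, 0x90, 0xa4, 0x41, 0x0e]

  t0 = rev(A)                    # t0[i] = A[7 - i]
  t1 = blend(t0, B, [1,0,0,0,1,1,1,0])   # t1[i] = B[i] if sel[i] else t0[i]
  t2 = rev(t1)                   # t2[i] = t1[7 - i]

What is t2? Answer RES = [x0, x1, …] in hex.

RES = [ 0xad  0x41  0xa4  0x90  0x23  0x65  0xaf  0x9f ]

t0 = [0x9e, 0xaf, 0x65, 0x23, 0xca, 0x9d, 0xe1, 0xad]
t1 = [0x9f, 0xaf, 0x65, 0x23, 0x90, 0xa4, 0x41, 0xad]
t2 = [0xad, 0x41, 0xa4, 0x90, 0x23, 0x65, 0xaf, 0x9f]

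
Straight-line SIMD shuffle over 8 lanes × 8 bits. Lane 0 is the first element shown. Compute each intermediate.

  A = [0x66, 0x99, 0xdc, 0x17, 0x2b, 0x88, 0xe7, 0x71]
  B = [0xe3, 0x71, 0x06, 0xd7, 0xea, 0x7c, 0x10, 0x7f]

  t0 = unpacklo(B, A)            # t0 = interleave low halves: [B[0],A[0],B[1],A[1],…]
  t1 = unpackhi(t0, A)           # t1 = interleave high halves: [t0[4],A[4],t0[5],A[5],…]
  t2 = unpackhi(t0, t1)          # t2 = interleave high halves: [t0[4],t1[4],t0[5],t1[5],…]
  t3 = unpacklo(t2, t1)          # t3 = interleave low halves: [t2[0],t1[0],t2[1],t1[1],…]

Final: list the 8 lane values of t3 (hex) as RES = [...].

→ t0 |e3|66|71|99|06|dc|d7|17|
→ t1 |06|2b|dc|88|d7|e7|17|71|
→ t2 |06|d7|dc|e7|d7|17|17|71|
→ t3 |06|06|d7|2b|dc|dc|e7|88|

RES = [0x06, 0x06, 0xd7, 0x2b, 0xdc, 0xdc, 0xe7, 0x88]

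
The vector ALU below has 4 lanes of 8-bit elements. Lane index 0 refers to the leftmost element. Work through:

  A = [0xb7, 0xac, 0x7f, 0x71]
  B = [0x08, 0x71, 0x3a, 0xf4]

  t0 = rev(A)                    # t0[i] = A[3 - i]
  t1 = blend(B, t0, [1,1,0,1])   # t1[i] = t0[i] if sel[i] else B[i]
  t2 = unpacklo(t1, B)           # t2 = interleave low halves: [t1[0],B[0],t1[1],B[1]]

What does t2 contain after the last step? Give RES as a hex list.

t0 = [0x71, 0x7f, 0xac, 0xb7]
t1 = [0x71, 0x7f, 0x3a, 0xb7]
t2 = [0x71, 0x08, 0x7f, 0x71]

RES = [0x71, 0x08, 0x7f, 0x71]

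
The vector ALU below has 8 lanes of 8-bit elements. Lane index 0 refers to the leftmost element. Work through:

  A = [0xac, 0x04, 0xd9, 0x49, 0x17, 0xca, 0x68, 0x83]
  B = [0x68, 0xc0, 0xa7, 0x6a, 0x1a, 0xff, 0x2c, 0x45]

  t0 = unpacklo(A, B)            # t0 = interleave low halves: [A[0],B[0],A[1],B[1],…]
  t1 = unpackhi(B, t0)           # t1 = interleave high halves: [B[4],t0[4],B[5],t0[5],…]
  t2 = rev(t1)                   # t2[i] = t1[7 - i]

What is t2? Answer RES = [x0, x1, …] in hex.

RES = [ 0x6a  0x45  0x49  0x2c  0xa7  0xff  0xd9  0x1a ]

  t0: ac 68 04 c0 d9 a7 49 6a
  t1: 1a d9 ff a7 2c 49 45 6a
  t2: 6a 45 49 2c a7 ff d9 1a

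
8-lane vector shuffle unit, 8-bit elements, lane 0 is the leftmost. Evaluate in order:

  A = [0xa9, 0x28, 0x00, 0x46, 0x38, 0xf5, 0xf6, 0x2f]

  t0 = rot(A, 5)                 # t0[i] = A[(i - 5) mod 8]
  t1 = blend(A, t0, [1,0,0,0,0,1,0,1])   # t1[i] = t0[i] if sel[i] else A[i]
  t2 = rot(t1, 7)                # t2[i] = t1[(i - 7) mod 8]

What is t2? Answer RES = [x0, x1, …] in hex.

  t0: 46 38 f5 f6 2f a9 28 00
  t1: 46 28 00 46 38 a9 f6 00
  t2: 28 00 46 38 a9 f6 00 46

RES = [ 0x28  0x00  0x46  0x38  0xa9  0xf6  0x00  0x46 ]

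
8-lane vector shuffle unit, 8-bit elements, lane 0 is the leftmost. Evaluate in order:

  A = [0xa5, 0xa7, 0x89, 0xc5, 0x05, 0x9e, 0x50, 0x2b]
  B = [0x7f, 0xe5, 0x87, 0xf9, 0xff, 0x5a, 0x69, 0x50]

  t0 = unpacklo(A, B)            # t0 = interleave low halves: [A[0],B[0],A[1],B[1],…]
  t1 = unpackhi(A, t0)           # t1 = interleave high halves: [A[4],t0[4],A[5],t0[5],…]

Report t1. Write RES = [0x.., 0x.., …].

  t0: a5 7f a7 e5 89 87 c5 f9
  t1: 05 89 9e 87 50 c5 2b f9

RES = [ 0x05  0x89  0x9e  0x87  0x50  0xc5  0x2b  0xf9 ]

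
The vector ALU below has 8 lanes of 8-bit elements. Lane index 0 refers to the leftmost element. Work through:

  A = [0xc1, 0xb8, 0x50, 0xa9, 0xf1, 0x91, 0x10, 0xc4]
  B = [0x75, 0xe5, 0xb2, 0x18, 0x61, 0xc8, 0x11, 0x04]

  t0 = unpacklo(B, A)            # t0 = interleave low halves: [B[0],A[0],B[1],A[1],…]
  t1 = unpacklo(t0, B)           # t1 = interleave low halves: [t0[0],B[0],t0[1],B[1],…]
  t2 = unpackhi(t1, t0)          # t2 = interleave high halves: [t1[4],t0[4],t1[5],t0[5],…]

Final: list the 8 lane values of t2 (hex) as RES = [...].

→ t0 |75|c1|e5|b8|b2|50|18|a9|
→ t1 |75|75|c1|e5|e5|b2|b8|18|
→ t2 |e5|b2|b2|50|b8|18|18|a9|

RES = [0xe5, 0xb2, 0xb2, 0x50, 0xb8, 0x18, 0x18, 0xa9]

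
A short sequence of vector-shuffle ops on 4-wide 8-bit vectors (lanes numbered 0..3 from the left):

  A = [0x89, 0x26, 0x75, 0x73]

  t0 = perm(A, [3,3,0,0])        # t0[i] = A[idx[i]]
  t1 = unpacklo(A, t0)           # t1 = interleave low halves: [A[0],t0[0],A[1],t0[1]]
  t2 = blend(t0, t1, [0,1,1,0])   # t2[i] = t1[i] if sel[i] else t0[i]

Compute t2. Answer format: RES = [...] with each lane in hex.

RES = [0x73, 0x73, 0x26, 0x89]

  t0: 73 73 89 89
  t1: 89 73 26 73
  t2: 73 73 26 89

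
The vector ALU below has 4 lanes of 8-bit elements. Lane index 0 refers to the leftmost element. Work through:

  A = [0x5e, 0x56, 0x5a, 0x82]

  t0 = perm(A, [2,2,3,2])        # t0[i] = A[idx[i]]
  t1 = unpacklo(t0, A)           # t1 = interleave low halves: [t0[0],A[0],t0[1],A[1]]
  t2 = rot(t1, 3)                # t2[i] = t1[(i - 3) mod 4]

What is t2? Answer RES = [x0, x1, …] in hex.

  t0: 5a 5a 82 5a
  t1: 5a 5e 5a 56
  t2: 5e 5a 56 5a

RES = [ 0x5e  0x5a  0x56  0x5a ]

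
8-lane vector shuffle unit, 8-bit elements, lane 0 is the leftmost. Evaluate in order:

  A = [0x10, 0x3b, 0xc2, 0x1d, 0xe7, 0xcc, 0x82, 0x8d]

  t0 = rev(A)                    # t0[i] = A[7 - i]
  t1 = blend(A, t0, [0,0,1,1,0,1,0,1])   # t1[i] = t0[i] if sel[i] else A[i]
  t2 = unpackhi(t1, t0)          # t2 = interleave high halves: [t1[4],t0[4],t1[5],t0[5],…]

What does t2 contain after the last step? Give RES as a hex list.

RES = [ 0xe7  0x1d  0xc2  0xc2  0x82  0x3b  0x10  0x10 ]

t0 = [0x8d, 0x82, 0xcc, 0xe7, 0x1d, 0xc2, 0x3b, 0x10]
t1 = [0x10, 0x3b, 0xcc, 0xe7, 0xe7, 0xc2, 0x82, 0x10]
t2 = [0xe7, 0x1d, 0xc2, 0xc2, 0x82, 0x3b, 0x10, 0x10]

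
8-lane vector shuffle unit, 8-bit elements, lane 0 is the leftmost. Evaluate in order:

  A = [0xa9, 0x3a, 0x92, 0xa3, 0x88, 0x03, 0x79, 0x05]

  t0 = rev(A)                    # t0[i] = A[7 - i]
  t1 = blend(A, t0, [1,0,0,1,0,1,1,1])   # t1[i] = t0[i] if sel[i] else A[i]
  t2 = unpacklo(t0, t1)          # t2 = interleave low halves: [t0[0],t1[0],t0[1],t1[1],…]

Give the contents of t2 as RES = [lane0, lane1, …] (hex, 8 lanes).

→ t0 |05|79|03|88|a3|92|3a|a9|
→ t1 |05|3a|92|88|88|92|3a|a9|
→ t2 |05|05|79|3a|03|92|88|88|

RES = [0x05, 0x05, 0x79, 0x3a, 0x03, 0x92, 0x88, 0x88]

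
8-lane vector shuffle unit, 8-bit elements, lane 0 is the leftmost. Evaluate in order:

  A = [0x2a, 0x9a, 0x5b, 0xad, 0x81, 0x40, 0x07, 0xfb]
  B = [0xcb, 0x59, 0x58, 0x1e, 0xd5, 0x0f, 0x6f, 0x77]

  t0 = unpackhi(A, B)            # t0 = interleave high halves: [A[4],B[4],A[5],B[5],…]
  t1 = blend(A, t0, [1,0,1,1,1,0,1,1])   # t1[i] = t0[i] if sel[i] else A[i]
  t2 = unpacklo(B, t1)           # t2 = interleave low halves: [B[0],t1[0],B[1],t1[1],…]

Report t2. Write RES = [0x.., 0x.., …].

→ t0 |81|d5|40|0f|07|6f|fb|77|
→ t1 |81|9a|40|0f|07|40|fb|77|
→ t2 |cb|81|59|9a|58|40|1e|0f|

RES = [0xcb, 0x81, 0x59, 0x9a, 0x58, 0x40, 0x1e, 0x0f]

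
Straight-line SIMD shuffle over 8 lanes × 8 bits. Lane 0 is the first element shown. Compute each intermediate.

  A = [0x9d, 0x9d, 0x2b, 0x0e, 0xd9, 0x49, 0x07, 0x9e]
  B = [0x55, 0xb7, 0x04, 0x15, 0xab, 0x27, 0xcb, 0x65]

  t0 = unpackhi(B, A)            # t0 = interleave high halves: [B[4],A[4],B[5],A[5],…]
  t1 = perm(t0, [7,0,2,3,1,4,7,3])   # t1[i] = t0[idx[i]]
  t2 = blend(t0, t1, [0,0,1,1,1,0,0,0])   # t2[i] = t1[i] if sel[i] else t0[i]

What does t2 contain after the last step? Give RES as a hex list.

RES = [ 0xab  0xd9  0x27  0x49  0xd9  0x07  0x65  0x9e ]

→ t0 |ab|d9|27|49|cb|07|65|9e|
→ t1 |9e|ab|27|49|d9|cb|9e|49|
→ t2 |ab|d9|27|49|d9|07|65|9e|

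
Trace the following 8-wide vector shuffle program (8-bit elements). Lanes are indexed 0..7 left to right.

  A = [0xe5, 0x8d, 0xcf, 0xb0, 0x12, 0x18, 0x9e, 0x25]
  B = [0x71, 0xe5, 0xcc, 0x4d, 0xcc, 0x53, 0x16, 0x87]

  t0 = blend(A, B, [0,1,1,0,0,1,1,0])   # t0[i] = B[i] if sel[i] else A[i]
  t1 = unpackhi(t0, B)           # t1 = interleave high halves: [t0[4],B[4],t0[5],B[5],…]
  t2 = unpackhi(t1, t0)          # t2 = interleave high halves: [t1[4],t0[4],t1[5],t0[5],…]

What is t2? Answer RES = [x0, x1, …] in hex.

→ t0 |e5|e5|cc|b0|12|53|16|25|
→ t1 |12|cc|53|53|16|16|25|87|
→ t2 |16|12|16|53|25|16|87|25|

RES = [0x16, 0x12, 0x16, 0x53, 0x25, 0x16, 0x87, 0x25]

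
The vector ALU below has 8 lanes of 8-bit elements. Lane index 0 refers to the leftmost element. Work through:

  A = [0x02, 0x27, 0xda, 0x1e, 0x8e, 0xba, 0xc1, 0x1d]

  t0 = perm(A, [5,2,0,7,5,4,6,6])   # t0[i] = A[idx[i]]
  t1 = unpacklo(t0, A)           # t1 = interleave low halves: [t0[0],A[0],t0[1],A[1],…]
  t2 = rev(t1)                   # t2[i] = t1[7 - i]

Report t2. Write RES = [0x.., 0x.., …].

t0 = [0xba, 0xda, 0x02, 0x1d, 0xba, 0x8e, 0xc1, 0xc1]
t1 = [0xba, 0x02, 0xda, 0x27, 0x02, 0xda, 0x1d, 0x1e]
t2 = [0x1e, 0x1d, 0xda, 0x02, 0x27, 0xda, 0x02, 0xba]

RES = [0x1e, 0x1d, 0xda, 0x02, 0x27, 0xda, 0x02, 0xba]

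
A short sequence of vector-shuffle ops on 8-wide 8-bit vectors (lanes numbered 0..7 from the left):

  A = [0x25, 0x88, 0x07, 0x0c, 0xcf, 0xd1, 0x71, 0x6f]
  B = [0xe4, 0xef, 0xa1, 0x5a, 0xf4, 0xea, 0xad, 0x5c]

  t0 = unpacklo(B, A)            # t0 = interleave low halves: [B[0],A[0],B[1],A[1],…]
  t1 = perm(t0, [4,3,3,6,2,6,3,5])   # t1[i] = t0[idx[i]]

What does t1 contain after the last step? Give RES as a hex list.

  t0: e4 25 ef 88 a1 07 5a 0c
  t1: a1 88 88 5a ef 5a 88 07

RES = [ 0xa1  0x88  0x88  0x5a  0xef  0x5a  0x88  0x07 ]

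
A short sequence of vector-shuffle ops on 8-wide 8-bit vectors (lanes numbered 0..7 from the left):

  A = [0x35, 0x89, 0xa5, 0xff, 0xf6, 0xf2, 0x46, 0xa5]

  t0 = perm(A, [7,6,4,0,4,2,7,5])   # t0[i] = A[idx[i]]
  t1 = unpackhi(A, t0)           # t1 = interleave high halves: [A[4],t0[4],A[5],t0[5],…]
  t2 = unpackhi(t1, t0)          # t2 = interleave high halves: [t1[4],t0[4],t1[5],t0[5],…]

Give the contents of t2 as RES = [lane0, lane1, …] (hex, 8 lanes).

RES = [0x46, 0xf6, 0xa5, 0xa5, 0xa5, 0xa5, 0xf2, 0xf2]

  t0: a5 46 f6 35 f6 a5 a5 f2
  t1: f6 f6 f2 a5 46 a5 a5 f2
  t2: 46 f6 a5 a5 a5 a5 f2 f2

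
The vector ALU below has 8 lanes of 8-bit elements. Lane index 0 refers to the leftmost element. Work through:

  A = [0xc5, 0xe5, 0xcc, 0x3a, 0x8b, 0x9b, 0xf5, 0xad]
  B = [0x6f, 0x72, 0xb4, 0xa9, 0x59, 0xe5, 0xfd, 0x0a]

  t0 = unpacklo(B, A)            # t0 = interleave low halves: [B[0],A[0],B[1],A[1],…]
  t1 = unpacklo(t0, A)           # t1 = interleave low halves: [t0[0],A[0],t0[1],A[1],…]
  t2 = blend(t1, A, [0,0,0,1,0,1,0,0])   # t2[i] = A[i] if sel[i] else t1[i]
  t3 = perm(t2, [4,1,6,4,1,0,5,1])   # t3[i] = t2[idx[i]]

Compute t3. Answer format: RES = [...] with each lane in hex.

RES = [ 0x72  0xc5  0xe5  0x72  0xc5  0x6f  0x9b  0xc5 ]

  t0: 6f c5 72 e5 b4 cc a9 3a
  t1: 6f c5 c5 e5 72 cc e5 3a
  t2: 6f c5 c5 3a 72 9b e5 3a
  t3: 72 c5 e5 72 c5 6f 9b c5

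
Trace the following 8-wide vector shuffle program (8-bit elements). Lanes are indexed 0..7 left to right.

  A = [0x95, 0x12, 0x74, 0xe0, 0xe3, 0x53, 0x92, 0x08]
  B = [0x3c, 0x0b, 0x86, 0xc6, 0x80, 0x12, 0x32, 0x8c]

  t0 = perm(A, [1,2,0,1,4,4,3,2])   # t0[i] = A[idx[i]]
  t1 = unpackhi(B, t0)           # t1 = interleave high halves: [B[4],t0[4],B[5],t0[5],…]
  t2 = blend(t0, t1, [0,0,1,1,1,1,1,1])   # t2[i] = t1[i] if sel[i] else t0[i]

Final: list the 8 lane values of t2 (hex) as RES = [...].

RES = [ 0x12  0x74  0x12  0xe3  0x32  0xe0  0x8c  0x74 ]

t0 = [0x12, 0x74, 0x95, 0x12, 0xe3, 0xe3, 0xe0, 0x74]
t1 = [0x80, 0xe3, 0x12, 0xe3, 0x32, 0xe0, 0x8c, 0x74]
t2 = [0x12, 0x74, 0x12, 0xe3, 0x32, 0xe0, 0x8c, 0x74]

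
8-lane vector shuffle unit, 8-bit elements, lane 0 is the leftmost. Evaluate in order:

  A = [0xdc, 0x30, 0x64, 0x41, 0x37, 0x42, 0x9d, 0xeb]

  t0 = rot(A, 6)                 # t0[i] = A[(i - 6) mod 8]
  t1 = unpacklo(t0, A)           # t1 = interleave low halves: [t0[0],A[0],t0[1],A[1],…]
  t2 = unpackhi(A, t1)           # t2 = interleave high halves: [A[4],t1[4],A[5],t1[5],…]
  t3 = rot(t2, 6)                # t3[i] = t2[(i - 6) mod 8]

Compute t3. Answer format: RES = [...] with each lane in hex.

RES = [ 0x42  0x64  0x9d  0x42  0xeb  0x41  0x37  0x37 ]

→ t0 |64|41|37|42|9d|eb|dc|30|
→ t1 |64|dc|41|30|37|64|42|41|
→ t2 |37|37|42|64|9d|42|eb|41|
→ t3 |42|64|9d|42|eb|41|37|37|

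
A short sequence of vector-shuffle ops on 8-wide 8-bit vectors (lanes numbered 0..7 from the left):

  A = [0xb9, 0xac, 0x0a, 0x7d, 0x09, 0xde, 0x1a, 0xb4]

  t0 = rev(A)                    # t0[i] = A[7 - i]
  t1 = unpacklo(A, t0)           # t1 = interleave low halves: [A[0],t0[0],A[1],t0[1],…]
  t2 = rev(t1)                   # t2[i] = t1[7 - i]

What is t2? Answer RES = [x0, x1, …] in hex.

RES = [ 0x09  0x7d  0xde  0x0a  0x1a  0xac  0xb4  0xb9 ]

  t0: b4 1a de 09 7d 0a ac b9
  t1: b9 b4 ac 1a 0a de 7d 09
  t2: 09 7d de 0a 1a ac b4 b9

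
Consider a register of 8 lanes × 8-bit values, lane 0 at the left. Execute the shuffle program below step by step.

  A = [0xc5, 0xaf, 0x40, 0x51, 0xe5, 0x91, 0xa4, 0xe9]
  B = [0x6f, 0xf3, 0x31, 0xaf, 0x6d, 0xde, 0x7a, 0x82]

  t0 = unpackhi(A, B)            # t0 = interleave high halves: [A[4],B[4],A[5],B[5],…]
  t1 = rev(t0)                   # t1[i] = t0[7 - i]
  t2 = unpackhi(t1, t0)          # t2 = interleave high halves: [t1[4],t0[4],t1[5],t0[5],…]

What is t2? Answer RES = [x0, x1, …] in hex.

  t0: e5 6d 91 de a4 7a e9 82
  t1: 82 e9 7a a4 de 91 6d e5
  t2: de a4 91 7a 6d e9 e5 82

RES = [0xde, 0xa4, 0x91, 0x7a, 0x6d, 0xe9, 0xe5, 0x82]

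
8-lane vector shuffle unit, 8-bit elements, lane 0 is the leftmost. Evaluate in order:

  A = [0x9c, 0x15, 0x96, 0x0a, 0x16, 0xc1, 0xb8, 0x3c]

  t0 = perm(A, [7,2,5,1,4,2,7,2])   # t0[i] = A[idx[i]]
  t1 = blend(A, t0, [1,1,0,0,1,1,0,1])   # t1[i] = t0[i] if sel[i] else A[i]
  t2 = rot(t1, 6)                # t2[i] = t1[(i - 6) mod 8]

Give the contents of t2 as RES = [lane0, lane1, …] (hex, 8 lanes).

RES = [ 0x96  0x0a  0x16  0x96  0xb8  0x96  0x3c  0x96 ]

  t0: 3c 96 c1 15 16 96 3c 96
  t1: 3c 96 96 0a 16 96 b8 96
  t2: 96 0a 16 96 b8 96 3c 96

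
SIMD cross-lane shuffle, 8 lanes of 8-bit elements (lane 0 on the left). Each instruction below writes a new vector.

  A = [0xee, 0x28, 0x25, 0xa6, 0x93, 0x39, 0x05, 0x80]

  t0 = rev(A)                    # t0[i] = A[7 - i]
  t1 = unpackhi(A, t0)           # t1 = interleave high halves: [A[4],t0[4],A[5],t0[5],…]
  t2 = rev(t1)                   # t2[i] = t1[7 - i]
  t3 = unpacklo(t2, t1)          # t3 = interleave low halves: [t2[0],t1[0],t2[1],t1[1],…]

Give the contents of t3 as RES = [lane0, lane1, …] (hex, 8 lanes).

RES = [ 0xee  0x93  0x80  0xa6  0x28  0x39  0x05  0x25 ]

t0 = [0x80, 0x05, 0x39, 0x93, 0xa6, 0x25, 0x28, 0xee]
t1 = [0x93, 0xa6, 0x39, 0x25, 0x05, 0x28, 0x80, 0xee]
t2 = [0xee, 0x80, 0x28, 0x05, 0x25, 0x39, 0xa6, 0x93]
t3 = [0xee, 0x93, 0x80, 0xa6, 0x28, 0x39, 0x05, 0x25]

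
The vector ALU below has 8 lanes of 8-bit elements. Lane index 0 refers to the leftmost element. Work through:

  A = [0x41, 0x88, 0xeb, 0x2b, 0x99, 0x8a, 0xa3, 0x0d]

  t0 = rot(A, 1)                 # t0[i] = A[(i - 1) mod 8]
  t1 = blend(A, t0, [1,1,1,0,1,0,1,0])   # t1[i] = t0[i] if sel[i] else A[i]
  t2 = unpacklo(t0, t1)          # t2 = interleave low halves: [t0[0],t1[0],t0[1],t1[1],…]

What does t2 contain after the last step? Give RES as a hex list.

RES = [0x0d, 0x0d, 0x41, 0x41, 0x88, 0x88, 0xeb, 0x2b]

t0 = [0x0d, 0x41, 0x88, 0xeb, 0x2b, 0x99, 0x8a, 0xa3]
t1 = [0x0d, 0x41, 0x88, 0x2b, 0x2b, 0x8a, 0x8a, 0x0d]
t2 = [0x0d, 0x0d, 0x41, 0x41, 0x88, 0x88, 0xeb, 0x2b]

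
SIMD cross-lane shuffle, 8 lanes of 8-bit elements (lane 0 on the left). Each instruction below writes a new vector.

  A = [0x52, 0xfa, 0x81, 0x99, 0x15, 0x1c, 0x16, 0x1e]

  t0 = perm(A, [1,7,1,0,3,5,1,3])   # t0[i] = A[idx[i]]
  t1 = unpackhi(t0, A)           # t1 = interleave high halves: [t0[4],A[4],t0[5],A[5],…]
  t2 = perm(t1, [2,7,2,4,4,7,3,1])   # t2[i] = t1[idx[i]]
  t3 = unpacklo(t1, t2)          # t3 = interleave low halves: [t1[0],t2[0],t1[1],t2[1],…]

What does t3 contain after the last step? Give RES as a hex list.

RES = [0x99, 0x1c, 0x15, 0x1e, 0x1c, 0x1c, 0x1c, 0xfa]

→ t0 |fa|1e|fa|52|99|1c|fa|99|
→ t1 |99|15|1c|1c|fa|16|99|1e|
→ t2 |1c|1e|1c|fa|fa|1e|1c|15|
→ t3 |99|1c|15|1e|1c|1c|1c|fa|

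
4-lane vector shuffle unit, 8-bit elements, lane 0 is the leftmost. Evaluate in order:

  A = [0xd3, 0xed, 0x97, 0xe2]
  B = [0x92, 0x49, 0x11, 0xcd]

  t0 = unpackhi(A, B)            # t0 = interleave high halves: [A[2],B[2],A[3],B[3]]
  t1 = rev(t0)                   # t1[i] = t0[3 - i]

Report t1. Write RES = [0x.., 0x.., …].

→ t0 |97|11|e2|cd|
→ t1 |cd|e2|11|97|

RES = [ 0xcd  0xe2  0x11  0x97 ]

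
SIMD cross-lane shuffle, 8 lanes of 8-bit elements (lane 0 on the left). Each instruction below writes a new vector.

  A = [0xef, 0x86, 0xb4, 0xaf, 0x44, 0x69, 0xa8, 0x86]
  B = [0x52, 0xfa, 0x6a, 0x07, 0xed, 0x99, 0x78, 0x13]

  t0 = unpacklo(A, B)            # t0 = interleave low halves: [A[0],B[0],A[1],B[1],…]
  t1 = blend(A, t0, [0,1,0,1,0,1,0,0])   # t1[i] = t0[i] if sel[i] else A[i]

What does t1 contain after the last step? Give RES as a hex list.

t0 = [0xef, 0x52, 0x86, 0xfa, 0xb4, 0x6a, 0xaf, 0x07]
t1 = [0xef, 0x52, 0xb4, 0xfa, 0x44, 0x6a, 0xa8, 0x86]

RES = [0xef, 0x52, 0xb4, 0xfa, 0x44, 0x6a, 0xa8, 0x86]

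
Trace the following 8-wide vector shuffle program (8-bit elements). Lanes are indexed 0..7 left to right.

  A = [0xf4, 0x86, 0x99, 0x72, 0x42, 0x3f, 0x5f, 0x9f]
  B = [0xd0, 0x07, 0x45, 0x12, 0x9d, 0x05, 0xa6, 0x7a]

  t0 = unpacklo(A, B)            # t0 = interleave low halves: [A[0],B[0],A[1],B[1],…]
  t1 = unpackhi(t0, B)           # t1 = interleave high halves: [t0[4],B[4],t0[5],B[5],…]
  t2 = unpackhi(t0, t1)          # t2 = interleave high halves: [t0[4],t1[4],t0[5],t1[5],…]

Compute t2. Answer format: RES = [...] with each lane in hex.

→ t0 |f4|d0|86|07|99|45|72|12|
→ t1 |99|9d|45|05|72|a6|12|7a|
→ t2 |99|72|45|a6|72|12|12|7a|

RES = [ 0x99  0x72  0x45  0xa6  0x72  0x12  0x12  0x7a ]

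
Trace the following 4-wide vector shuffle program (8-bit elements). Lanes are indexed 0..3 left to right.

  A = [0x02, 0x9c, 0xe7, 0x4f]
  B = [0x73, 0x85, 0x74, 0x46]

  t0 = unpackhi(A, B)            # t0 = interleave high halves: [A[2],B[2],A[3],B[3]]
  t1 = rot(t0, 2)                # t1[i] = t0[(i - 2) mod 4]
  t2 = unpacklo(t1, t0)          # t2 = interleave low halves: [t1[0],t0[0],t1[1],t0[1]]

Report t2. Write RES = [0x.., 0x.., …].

RES = [ 0x4f  0xe7  0x46  0x74 ]

→ t0 |e7|74|4f|46|
→ t1 |4f|46|e7|74|
→ t2 |4f|e7|46|74|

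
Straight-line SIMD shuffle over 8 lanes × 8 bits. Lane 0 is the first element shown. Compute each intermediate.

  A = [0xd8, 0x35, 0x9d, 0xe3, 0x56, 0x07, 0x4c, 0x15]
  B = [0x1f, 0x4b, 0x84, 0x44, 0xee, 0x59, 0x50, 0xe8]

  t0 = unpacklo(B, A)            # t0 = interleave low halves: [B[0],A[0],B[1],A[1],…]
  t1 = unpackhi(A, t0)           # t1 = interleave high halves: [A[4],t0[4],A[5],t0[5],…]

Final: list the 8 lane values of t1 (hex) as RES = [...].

t0 = [0x1f, 0xd8, 0x4b, 0x35, 0x84, 0x9d, 0x44, 0xe3]
t1 = [0x56, 0x84, 0x07, 0x9d, 0x4c, 0x44, 0x15, 0xe3]

RES = [0x56, 0x84, 0x07, 0x9d, 0x4c, 0x44, 0x15, 0xe3]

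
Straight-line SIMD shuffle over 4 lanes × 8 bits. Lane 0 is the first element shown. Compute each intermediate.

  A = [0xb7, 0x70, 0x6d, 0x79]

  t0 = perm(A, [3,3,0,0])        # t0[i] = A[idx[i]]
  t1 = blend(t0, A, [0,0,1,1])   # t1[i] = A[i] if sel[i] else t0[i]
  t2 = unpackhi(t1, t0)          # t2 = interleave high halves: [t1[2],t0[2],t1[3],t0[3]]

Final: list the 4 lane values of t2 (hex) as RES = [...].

t0 = [0x79, 0x79, 0xb7, 0xb7]
t1 = [0x79, 0x79, 0x6d, 0x79]
t2 = [0x6d, 0xb7, 0x79, 0xb7]

RES = [ 0x6d  0xb7  0x79  0xb7 ]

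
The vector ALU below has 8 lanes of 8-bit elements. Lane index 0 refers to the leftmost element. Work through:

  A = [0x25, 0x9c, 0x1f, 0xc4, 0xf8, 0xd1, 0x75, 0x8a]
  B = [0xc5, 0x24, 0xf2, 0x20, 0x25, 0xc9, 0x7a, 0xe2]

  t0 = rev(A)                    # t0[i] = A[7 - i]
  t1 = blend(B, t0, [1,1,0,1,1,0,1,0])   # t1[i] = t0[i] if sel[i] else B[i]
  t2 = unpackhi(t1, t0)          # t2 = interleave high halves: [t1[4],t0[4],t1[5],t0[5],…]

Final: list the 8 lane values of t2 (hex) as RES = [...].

→ t0 |8a|75|d1|f8|c4|1f|9c|25|
→ t1 |8a|75|f2|f8|c4|c9|9c|e2|
→ t2 |c4|c4|c9|1f|9c|9c|e2|25|

RES = [0xc4, 0xc4, 0xc9, 0x1f, 0x9c, 0x9c, 0xe2, 0x25]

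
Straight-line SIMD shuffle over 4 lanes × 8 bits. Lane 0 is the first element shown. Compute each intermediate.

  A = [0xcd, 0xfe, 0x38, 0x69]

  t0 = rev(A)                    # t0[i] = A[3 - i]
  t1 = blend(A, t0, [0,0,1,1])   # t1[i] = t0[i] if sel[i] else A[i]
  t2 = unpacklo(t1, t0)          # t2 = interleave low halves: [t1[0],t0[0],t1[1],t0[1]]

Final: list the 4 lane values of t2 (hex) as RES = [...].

  t0: 69 38 fe cd
  t1: cd fe fe cd
  t2: cd 69 fe 38

RES = [0xcd, 0x69, 0xfe, 0x38]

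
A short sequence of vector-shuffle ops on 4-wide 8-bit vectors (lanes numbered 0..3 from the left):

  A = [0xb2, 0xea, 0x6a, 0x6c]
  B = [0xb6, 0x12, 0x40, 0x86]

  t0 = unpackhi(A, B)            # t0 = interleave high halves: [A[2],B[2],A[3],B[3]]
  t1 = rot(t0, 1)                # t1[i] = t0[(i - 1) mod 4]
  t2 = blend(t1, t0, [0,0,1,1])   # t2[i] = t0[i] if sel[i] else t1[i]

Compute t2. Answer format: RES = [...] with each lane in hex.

RES = [0x86, 0x6a, 0x6c, 0x86]

→ t0 |6a|40|6c|86|
→ t1 |86|6a|40|6c|
→ t2 |86|6a|6c|86|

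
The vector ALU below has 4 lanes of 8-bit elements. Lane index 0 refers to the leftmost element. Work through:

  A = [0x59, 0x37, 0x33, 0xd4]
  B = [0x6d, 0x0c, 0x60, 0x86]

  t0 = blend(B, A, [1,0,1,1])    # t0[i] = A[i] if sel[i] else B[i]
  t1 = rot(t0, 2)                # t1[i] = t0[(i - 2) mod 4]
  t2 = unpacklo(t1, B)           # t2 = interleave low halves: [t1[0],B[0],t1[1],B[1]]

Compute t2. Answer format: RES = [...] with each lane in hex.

  t0: 59 0c 33 d4
  t1: 33 d4 59 0c
  t2: 33 6d d4 0c

RES = [ 0x33  0x6d  0xd4  0x0c ]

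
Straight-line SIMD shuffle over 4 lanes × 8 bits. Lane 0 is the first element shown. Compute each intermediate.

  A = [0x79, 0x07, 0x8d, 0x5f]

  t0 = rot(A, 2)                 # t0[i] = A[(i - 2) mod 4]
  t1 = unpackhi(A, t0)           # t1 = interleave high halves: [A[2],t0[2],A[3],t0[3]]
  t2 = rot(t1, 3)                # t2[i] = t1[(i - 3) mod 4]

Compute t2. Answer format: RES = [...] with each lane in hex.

  t0: 8d 5f 79 07
  t1: 8d 79 5f 07
  t2: 79 5f 07 8d

RES = [ 0x79  0x5f  0x07  0x8d ]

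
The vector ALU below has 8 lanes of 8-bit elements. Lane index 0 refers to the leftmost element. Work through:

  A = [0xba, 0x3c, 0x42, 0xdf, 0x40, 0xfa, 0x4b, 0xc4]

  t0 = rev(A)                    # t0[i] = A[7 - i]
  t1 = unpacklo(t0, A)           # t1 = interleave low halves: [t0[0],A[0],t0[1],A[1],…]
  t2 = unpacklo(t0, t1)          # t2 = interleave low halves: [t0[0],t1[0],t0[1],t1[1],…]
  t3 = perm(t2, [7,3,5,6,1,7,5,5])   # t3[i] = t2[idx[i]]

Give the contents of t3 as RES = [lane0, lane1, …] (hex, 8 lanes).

  t0: c4 4b fa 40 df 42 3c ba
  t1: c4 ba 4b 3c fa 42 40 df
  t2: c4 c4 4b ba fa 4b 40 3c
  t3: 3c ba 4b 40 c4 3c 4b 4b

RES = [ 0x3c  0xba  0x4b  0x40  0xc4  0x3c  0x4b  0x4b ]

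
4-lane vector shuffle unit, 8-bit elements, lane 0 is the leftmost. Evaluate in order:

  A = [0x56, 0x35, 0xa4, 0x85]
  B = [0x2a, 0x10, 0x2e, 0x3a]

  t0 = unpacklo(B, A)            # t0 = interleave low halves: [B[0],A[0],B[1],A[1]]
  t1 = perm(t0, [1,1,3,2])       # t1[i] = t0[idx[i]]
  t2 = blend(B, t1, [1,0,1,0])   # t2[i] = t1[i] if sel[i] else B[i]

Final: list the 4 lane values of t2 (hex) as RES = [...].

  t0: 2a 56 10 35
  t1: 56 56 35 10
  t2: 56 10 35 3a

RES = [0x56, 0x10, 0x35, 0x3a]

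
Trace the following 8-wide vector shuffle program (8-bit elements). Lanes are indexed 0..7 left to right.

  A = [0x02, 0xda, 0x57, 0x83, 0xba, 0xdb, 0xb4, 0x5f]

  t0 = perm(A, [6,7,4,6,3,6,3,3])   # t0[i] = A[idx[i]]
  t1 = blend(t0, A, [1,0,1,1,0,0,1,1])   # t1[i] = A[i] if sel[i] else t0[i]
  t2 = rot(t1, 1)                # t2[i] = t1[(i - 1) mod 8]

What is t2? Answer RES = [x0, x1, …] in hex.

→ t0 |b4|5f|ba|b4|83|b4|83|83|
→ t1 |02|5f|57|83|83|b4|b4|5f|
→ t2 |5f|02|5f|57|83|83|b4|b4|

RES = [ 0x5f  0x02  0x5f  0x57  0x83  0x83  0xb4  0xb4 ]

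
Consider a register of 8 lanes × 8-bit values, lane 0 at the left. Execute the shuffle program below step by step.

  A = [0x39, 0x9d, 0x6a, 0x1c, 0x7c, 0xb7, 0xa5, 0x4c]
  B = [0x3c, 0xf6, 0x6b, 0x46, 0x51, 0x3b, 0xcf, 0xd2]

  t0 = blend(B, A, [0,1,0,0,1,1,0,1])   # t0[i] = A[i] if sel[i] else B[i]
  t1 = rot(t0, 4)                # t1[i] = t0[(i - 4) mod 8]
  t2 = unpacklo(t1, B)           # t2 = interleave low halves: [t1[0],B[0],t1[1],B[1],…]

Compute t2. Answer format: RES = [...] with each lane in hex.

RES = [0x7c, 0x3c, 0xb7, 0xf6, 0xcf, 0x6b, 0x4c, 0x46]

→ t0 |3c|9d|6b|46|7c|b7|cf|4c|
→ t1 |7c|b7|cf|4c|3c|9d|6b|46|
→ t2 |7c|3c|b7|f6|cf|6b|4c|46|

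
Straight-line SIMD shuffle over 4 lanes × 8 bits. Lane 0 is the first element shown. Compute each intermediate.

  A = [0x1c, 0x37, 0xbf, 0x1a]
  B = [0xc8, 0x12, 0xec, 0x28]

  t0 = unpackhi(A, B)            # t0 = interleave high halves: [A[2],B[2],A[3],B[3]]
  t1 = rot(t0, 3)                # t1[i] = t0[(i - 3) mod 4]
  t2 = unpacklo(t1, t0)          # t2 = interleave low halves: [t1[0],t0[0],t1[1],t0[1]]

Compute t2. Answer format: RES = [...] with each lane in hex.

→ t0 |bf|ec|1a|28|
→ t1 |ec|1a|28|bf|
→ t2 |ec|bf|1a|ec|

RES = [ 0xec  0xbf  0x1a  0xec ]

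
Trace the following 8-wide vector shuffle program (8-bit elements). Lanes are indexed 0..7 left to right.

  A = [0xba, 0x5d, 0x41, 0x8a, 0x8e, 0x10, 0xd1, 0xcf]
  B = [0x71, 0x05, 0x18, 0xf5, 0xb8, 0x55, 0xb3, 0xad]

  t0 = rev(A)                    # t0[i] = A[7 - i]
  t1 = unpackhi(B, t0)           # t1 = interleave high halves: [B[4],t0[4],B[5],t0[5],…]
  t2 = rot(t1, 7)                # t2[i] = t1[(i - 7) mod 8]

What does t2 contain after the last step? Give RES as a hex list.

RES = [0x8a, 0x55, 0x41, 0xb3, 0x5d, 0xad, 0xba, 0xb8]

  t0: cf d1 10 8e 8a 41 5d ba
  t1: b8 8a 55 41 b3 5d ad ba
  t2: 8a 55 41 b3 5d ad ba b8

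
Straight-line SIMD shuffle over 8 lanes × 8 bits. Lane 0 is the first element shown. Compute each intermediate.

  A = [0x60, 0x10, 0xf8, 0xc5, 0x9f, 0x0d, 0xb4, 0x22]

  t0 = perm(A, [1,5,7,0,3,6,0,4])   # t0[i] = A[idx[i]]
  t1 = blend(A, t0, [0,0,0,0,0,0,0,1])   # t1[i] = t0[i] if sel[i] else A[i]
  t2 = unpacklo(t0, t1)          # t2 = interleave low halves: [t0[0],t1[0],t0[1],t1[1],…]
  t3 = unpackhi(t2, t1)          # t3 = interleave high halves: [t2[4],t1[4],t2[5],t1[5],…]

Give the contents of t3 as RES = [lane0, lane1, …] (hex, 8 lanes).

RES = [ 0x22  0x9f  0xf8  0x0d  0x60  0xb4  0xc5  0x9f ]

→ t0 |10|0d|22|60|c5|b4|60|9f|
→ t1 |60|10|f8|c5|9f|0d|b4|9f|
→ t2 |10|60|0d|10|22|f8|60|c5|
→ t3 |22|9f|f8|0d|60|b4|c5|9f|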